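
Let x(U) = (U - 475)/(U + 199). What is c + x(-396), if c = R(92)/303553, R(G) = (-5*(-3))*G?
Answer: 264666523/59799941 ≈ 4.4259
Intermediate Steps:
R(G) = 15*G
x(U) = (-475 + U)/(199 + U)
c = 1380/303553 (c = (15*92)/303553 = 1380*(1/303553) = 1380/303553 ≈ 0.0045462)
c + x(-396) = 1380/303553 + (-475 - 396)/(199 - 396) = 1380/303553 - 871/(-197) = 1380/303553 - 1/197*(-871) = 1380/303553 + 871/197 = 264666523/59799941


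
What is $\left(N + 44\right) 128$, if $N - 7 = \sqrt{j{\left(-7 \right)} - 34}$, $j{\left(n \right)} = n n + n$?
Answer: $6528 + 256 \sqrt{2} \approx 6890.0$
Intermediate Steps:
$j{\left(n \right)} = n + n^{2}$ ($j{\left(n \right)} = n^{2} + n = n + n^{2}$)
$N = 7 + 2 \sqrt{2}$ ($N = 7 + \sqrt{- 7 \left(1 - 7\right) - 34} = 7 + \sqrt{\left(-7\right) \left(-6\right) - 34} = 7 + \sqrt{42 - 34} = 7 + \sqrt{8} = 7 + 2 \sqrt{2} \approx 9.8284$)
$\left(N + 44\right) 128 = \left(\left(7 + 2 \sqrt{2}\right) + 44\right) 128 = \left(51 + 2 \sqrt{2}\right) 128 = 6528 + 256 \sqrt{2}$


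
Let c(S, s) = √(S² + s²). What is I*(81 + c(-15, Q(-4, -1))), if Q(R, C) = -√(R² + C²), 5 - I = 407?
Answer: -32562 - 4422*√2 ≈ -38816.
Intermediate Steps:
I = -402 (I = 5 - 1*407 = 5 - 407 = -402)
Q(R, C) = -√(C² + R²)
I*(81 + c(-15, Q(-4, -1))) = -402*(81 + √((-15)² + (-√((-1)² + (-4)²))²)) = -402*(81 + √(225 + (-√(1 + 16))²)) = -402*(81 + √(225 + (-√17)²)) = -402*(81 + √(225 + 17)) = -402*(81 + √242) = -402*(81 + 11*√2) = -32562 - 4422*√2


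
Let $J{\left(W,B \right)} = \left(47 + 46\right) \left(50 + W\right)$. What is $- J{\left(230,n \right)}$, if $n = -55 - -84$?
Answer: $-26040$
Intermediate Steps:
$n = 29$ ($n = -55 + 84 = 29$)
$J{\left(W,B \right)} = 4650 + 93 W$ ($J{\left(W,B \right)} = 93 \left(50 + W\right) = 4650 + 93 W$)
$- J{\left(230,n \right)} = - (4650 + 93 \cdot 230) = - (4650 + 21390) = \left(-1\right) 26040 = -26040$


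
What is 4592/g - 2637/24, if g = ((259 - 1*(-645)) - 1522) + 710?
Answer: -11033/184 ≈ -59.962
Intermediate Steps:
g = 92 (g = ((259 + 645) - 1522) + 710 = (904 - 1522) + 710 = -618 + 710 = 92)
4592/g - 2637/24 = 4592/92 - 2637/24 = 4592*(1/92) - 2637*1/24 = 1148/23 - 879/8 = -11033/184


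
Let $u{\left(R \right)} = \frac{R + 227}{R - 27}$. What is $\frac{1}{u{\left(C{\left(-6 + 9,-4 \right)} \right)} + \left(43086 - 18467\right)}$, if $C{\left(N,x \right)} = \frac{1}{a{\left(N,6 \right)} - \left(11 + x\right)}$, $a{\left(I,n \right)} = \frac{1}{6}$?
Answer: $\frac{1113}{27391646} \approx 4.0633 \cdot 10^{-5}$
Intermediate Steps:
$a{\left(I,n \right)} = \frac{1}{6}$
$C{\left(N,x \right)} = \frac{1}{- \frac{65}{6} - x}$ ($C{\left(N,x \right)} = \frac{1}{\frac{1}{6} - \left(11 + x\right)} = \frac{1}{- \frac{65}{6} - x}$)
$u{\left(R \right)} = \frac{227 + R}{-27 + R}$
$\frac{1}{u{\left(C{\left(-6 + 9,-4 \right)} \right)} + \left(43086 - 18467\right)} = \frac{1}{\frac{227 - \frac{6}{65 + 6 \left(-4\right)}}{-27 - \frac{6}{65 + 6 \left(-4\right)}} + \left(43086 - 18467\right)} = \frac{1}{\frac{227 - \frac{6}{65 - 24}}{-27 - \frac{6}{65 - 24}} + 24619} = \frac{1}{\frac{227 - \frac{6}{41}}{-27 - \frac{6}{41}} + 24619} = \frac{1}{\frac{1}{- \frac{1113}{41}} \cdot \frac{9301}{41} + 24619} = \frac{1}{\left(- \frac{41}{1113}\right) \frac{9301}{41} + 24619} = \frac{1}{- \frac{9301}{1113} + 24619} = \frac{1}{\frac{27391646}{1113}} = \frac{1113}{27391646}$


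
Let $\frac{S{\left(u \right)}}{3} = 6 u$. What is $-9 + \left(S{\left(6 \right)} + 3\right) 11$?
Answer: $1212$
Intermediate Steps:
$S{\left(u \right)} = 18 u$ ($S{\left(u \right)} = 3 \cdot 6 u = 18 u$)
$-9 + \left(S{\left(6 \right)} + 3\right) 11 = -9 + \left(18 \cdot 6 + 3\right) 11 = -9 + \left(108 + 3\right) 11 = -9 + 111 \cdot 11 = -9 + 1221 = 1212$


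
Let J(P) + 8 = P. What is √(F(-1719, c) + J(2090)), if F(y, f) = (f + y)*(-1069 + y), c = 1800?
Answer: I*√223746 ≈ 473.02*I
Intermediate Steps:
J(P) = -8 + P
F(y, f) = (-1069 + y)*(f + y)
√(F(-1719, c) + J(2090)) = √(((-1719)² - 1069*1800 - 1069*(-1719) + 1800*(-1719)) + (-8 + 2090)) = √((2954961 - 1924200 + 1837611 - 3094200) + 2082) = √(-225828 + 2082) = √(-223746) = I*√223746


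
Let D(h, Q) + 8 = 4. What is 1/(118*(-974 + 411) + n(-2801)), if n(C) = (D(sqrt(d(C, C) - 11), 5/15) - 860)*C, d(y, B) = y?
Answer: 1/2353630 ≈ 4.2488e-7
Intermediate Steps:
D(h, Q) = -4 (D(h, Q) = -8 + 4 = -4)
n(C) = -864*C (n(C) = (-4 - 860)*C = -864*C)
1/(118*(-974 + 411) + n(-2801)) = 1/(118*(-974 + 411) - 864*(-2801)) = 1/(118*(-563) + 2420064) = 1/(-66434 + 2420064) = 1/2353630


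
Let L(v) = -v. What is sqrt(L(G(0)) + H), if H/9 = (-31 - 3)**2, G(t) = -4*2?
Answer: 2*sqrt(2603) ≈ 102.04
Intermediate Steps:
G(t) = -8
H = 10404 (H = 9*(-31 - 3)**2 = 9*(-34)**2 = 9*1156 = 10404)
sqrt(L(G(0)) + H) = sqrt(-1*(-8) + 10404) = sqrt(8 + 10404) = sqrt(10412) = 2*sqrt(2603)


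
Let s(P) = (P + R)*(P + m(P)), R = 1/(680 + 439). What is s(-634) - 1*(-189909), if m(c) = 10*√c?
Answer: 662296301/1119 - 7094450*I*√634/1119 ≈ 5.9186e+5 - 1.5964e+5*I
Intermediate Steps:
R = 1/1119 ≈ 0.00089366
s(P) = (1/1119 + P)*(P + 10*√P) (s(P) = (P + 1/1119)*(P + 10*√P) = (1/1119 + P)*(P + 10*√P))
s(-634) - 1*(-189909) = ((-634)² + 10*(-634)^(3/2) + (1/1119)*(-634) + 10*√(-634)/1119) - 1*(-189909) = (401956 + 10*(-634*I*√634) - 634/1119 + 10*(I*√634)/1119) + 189909 = (401956 - 6340*I*√634 - 634/1119 + 10*I*√634/1119) + 189909 = (449788130/1119 - 7094450*I*√634/1119) + 189909 = 662296301/1119 - 7094450*I*√634/1119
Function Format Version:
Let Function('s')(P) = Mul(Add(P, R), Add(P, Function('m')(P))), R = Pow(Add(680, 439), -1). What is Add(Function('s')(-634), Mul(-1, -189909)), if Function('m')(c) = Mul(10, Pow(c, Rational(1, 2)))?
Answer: Add(Rational(662296301, 1119), Mul(Rational(-7094450, 1119), I, Pow(634, Rational(1, 2)))) ≈ Add(5.9186e+5, Mul(-1.5964e+5, I))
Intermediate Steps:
R = Rational(1, 1119) (R = Pow(1119, -1) = Rational(1, 1119) ≈ 0.00089366)
Function('s')(P) = Mul(Add(Rational(1, 1119), P), Add(P, Mul(10, Pow(P, Rational(1, 2))))) (Function('s')(P) = Mul(Add(P, Rational(1, 1119)), Add(P, Mul(10, Pow(P, Rational(1, 2))))) = Mul(Add(Rational(1, 1119), P), Add(P, Mul(10, Pow(P, Rational(1, 2))))))
Add(Function('s')(-634), Mul(-1, -189909)) = Add(Add(Pow(-634, 2), Mul(10, Pow(-634, Rational(3, 2))), Mul(Rational(1, 1119), -634), Mul(Rational(10, 1119), Pow(-634, Rational(1, 2)))), Mul(-1, -189909)) = Add(Add(401956, Mul(10, Mul(-634, I, Pow(634, Rational(1, 2)))), Rational(-634, 1119), Mul(Rational(10, 1119), Mul(I, Pow(634, Rational(1, 2))))), 189909) = Add(Add(401956, Mul(-6340, I, Pow(634, Rational(1, 2))), Rational(-634, 1119), Mul(Rational(10, 1119), I, Pow(634, Rational(1, 2)))), 189909) = Add(Add(Rational(449788130, 1119), Mul(Rational(-7094450, 1119), I, Pow(634, Rational(1, 2)))), 189909) = Add(Rational(662296301, 1119), Mul(Rational(-7094450, 1119), I, Pow(634, Rational(1, 2))))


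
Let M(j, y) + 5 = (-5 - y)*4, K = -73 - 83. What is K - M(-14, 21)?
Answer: -47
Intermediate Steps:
K = -156
M(j, y) = -25 - 4*y (M(j, y) = -5 + (-5 - y)*4 = -5 + (-20 - 4*y) = -25 - 4*y)
K - M(-14, 21) = -156 - (-25 - 4*21) = -156 - (-25 - 84) = -156 - 1*(-109) = -156 + 109 = -47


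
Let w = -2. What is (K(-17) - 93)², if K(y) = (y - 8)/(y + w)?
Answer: 3034564/361 ≈ 8406.0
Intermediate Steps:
K(y) = (-8 + y)/(-2 + y) (K(y) = (y - 8)/(y - 2) = (-8 + y)/(-2 + y))
(K(-17) - 93)² = ((-8 - 17)/(-2 - 17) - 93)² = (-25/(-19) - 93)² = (-1/19*(-25) - 93)² = (25/19 - 93)² = (-1742/19)² = 3034564/361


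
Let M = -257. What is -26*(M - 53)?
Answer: 8060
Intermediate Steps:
-26*(M - 53) = -26*(-257 - 53) = -26*(-310) = 8060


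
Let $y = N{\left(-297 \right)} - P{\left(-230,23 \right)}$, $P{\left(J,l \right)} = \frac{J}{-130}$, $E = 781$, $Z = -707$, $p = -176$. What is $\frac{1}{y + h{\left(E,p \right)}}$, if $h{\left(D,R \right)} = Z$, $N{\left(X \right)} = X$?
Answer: $- \frac{13}{13075} \approx -0.00099426$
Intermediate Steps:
$h{\left(D,R \right)} = -707$
$P{\left(J,l \right)} = - \frac{J}{130}$ ($P{\left(J,l \right)} = J \left(- \frac{1}{130}\right) = - \frac{J}{130}$)
$y = - \frac{3884}{13}$ ($y = -297 - \left(- \frac{1}{130}\right) \left(-230\right) = -297 - \frac{23}{13} = - \frac{3884}{13} \approx -298.77$)
$\frac{1}{y + h{\left(E,p \right)}} = \frac{1}{- \frac{3884}{13} - 707} = \frac{1}{- \frac{13075}{13}} = - \frac{13}{13075}$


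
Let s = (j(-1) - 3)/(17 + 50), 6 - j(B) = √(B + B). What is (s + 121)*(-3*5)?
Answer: -121650/67 + 15*I*√2/67 ≈ -1815.7 + 0.31662*I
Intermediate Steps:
j(B) = 6 - √2*√B (j(B) = 6 - √(B + B) = 6 - √(2*B) = 6 - √2*√B)
s = 3/67 - I*√2/67 (s = ((6 - √2*√(-1)) - 3)/(17 + 50) = ((6 - √2*I) - 3)/67 = ((6 - I*√2) - 3)*(1/67) = (3 - I*√2)*(1/67) = 3/67 - I*√2/67 ≈ 0.044776 - 0.021108*I)
(s + 121)*(-3*5) = ((3/67 - I*√2/67) + 121)*(-3*5) = (8110/67 - I*√2/67)*(-15) = -121650/67 + 15*I*√2/67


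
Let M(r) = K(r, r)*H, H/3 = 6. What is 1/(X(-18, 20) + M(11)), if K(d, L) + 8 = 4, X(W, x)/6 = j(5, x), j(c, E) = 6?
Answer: -1/36 ≈ -0.027778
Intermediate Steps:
X(W, x) = 36 (X(W, x) = 6*6 = 36)
K(d, L) = -4 (K(d, L) = -8 + 4 = -4)
H = 18 (H = 3*6 = 18)
M(r) = -72 (M(r) = -4*18 = -72)
1/(X(-18, 20) + M(11)) = 1/(36 - 72) = 1/(-36) = -1/36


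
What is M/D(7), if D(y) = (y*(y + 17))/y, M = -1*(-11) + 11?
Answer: 11/12 ≈ 0.91667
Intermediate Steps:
M = 22 (M = 11 + 11 = 22)
D(y) = 17 + y (D(y) = (y*(17 + y))/y = 17 + y)
M/D(7) = 22/(17 + 7) = 22/24 = 22*(1/24) = 11/12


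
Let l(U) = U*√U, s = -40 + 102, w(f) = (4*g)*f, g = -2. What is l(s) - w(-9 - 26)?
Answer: -280 + 62*√62 ≈ 208.19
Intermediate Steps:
w(f) = -8*f (w(f) = (4*(-2))*f = -8*f)
s = 62
l(U) = U^(3/2)
l(s) - w(-9 - 26) = 62^(3/2) - (-8)*(-9 - 26) = 62*√62 - (-8)*(-35) = 62*√62 - 1*280 = 62*√62 - 280 = -280 + 62*√62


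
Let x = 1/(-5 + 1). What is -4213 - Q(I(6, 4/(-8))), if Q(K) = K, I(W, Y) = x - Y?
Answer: -16853/4 ≈ -4213.3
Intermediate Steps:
x = -¼ (x = 1/(-4) = -¼ ≈ -0.25000)
I(W, Y) = -¼ - Y
-4213 - Q(I(6, 4/(-8))) = -4213 - (-¼ - 4/(-8)) = -4213 - (-¼ - 4*(-1)/8) = -4213 - (-¼ - 1*(-½)) = -4213 - (-¼ + ½) = -4213 - 1*¼ = -4213 - ¼ = -16853/4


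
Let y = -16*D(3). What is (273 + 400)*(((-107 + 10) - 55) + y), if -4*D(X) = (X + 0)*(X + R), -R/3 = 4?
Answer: -174980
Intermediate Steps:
R = -12 (R = -3*4 = -12)
D(X) = -X*(-12 + X)/4 (D(X) = -(X + 0)*(X - 12)/4 = -X*(-12 + X)/4)
y = -108 (y = -4*3*(12 - 1*3) = -4*3*(12 - 3) = -4*3*9 = -16*27/4 = -108)
(273 + 400)*(((-107 + 10) - 55) + y) = (273 + 400)*(((-107 + 10) - 55) - 108) = 673*((-97 - 55) - 108) = 673*(-152 - 108) = 673*(-260) = -174980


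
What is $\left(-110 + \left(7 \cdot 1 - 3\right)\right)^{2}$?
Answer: $11236$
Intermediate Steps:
$\left(-110 + \left(7 \cdot 1 - 3\right)\right)^{2} = \left(-110 + \left(7 - 3\right)\right)^{2} = \left(-110 + 4\right)^{2} = \left(-106\right)^{2} = 11236$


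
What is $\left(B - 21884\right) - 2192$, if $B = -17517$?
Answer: $-41593$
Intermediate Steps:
$\left(B - 21884\right) - 2192 = \left(-17517 - 21884\right) - 2192 = -39401 + \left(-2678 + 486\right) = -39401 - 2192 = -41593$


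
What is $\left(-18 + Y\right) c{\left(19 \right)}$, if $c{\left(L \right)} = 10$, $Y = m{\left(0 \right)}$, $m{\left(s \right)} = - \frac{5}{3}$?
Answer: $- \frac{590}{3} \approx -196.67$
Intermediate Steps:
$m{\left(s \right)} = - \frac{5}{3}$ ($m{\left(s \right)} = \left(-5\right) \frac{1}{3} = - \frac{5}{3}$)
$Y = - \frac{5}{3} \approx -1.6667$
$\left(-18 + Y\right) c{\left(19 \right)} = \left(-18 - \frac{5}{3}\right) 10 = \left(- \frac{59}{3}\right) 10 = - \frac{590}{3}$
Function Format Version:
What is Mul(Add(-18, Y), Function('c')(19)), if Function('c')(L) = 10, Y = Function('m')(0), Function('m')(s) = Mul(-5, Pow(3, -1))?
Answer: Rational(-590, 3) ≈ -196.67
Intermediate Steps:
Function('m')(s) = Rational(-5, 3) (Function('m')(s) = Mul(-5, Rational(1, 3)) = Rational(-5, 3))
Y = Rational(-5, 3) ≈ -1.6667
Mul(Add(-18, Y), Function('c')(19)) = Mul(Add(-18, Rational(-5, 3)), 10) = Mul(Rational(-59, 3), 10) = Rational(-590, 3)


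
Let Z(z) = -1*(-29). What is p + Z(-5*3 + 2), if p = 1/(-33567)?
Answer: 973442/33567 ≈ 29.000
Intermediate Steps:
p = -1/33567 ≈ -2.9791e-5
Z(z) = 29
p + Z(-5*3 + 2) = -1/33567 + 29 = 973442/33567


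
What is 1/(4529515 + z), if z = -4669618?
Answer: -1/140103 ≈ -7.1376e-6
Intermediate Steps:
1/(4529515 + z) = 1/(4529515 - 4669618) = 1/(-140103) = -1/140103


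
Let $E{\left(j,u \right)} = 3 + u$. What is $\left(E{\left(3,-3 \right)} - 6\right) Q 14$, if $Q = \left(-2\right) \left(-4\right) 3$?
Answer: $-2016$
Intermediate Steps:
$Q = 24$ ($Q = 8 \cdot 3 = 24$)
$\left(E{\left(3,-3 \right)} - 6\right) Q 14 = \left(\left(3 - 3\right) - 6\right) 24 \cdot 14 = \left(0 - 6\right) 24 \cdot 14 = \left(-6\right) 24 \cdot 14 = \left(-144\right) 14 = -2016$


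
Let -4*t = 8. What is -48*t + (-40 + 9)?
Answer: 65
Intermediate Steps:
t = -2 (t = -¼*8 = -2)
-48*t + (-40 + 9) = -48*(-2) + (-40 + 9) = 96 - 31 = 65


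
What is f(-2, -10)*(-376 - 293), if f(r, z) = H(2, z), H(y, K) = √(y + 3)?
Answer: -669*√5 ≈ -1495.9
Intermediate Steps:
H(y, K) = √(3 + y)
f(r, z) = √5 (f(r, z) = √(3 + 2) = √5)
f(-2, -10)*(-376 - 293) = √5*(-376 - 293) = √5*(-669) = -669*√5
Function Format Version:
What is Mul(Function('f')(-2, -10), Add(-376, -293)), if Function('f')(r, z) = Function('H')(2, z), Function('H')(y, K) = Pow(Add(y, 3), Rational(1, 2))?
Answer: Mul(-669, Pow(5, Rational(1, 2))) ≈ -1495.9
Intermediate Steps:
Function('H')(y, K) = Pow(Add(3, y), Rational(1, 2))
Function('f')(r, z) = Pow(5, Rational(1, 2)) (Function('f')(r, z) = Pow(Add(3, 2), Rational(1, 2)) = Pow(5, Rational(1, 2)))
Mul(Function('f')(-2, -10), Add(-376, -293)) = Mul(Pow(5, Rational(1, 2)), Add(-376, -293)) = Mul(Pow(5, Rational(1, 2)), -669) = Mul(-669, Pow(5, Rational(1, 2)))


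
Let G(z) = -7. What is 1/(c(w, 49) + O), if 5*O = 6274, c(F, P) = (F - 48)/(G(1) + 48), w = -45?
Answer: 205/256769 ≈ 0.00079838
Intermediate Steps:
c(F, P) = -48/41 + F/41 (c(F, P) = (F - 48)/(-7 + 48) = (-48 + F)/41 = (-48 + F)*(1/41) = -48/41 + F/41)
O = 6274/5 (O = (⅕)*6274 = 6274/5 ≈ 1254.8)
1/(c(w, 49) + O) = 1/((-48/41 + (1/41)*(-45)) + 6274/5) = 1/((-48/41 - 45/41) + 6274/5) = 1/(-93/41 + 6274/5) = 1/(256769/205) = 205/256769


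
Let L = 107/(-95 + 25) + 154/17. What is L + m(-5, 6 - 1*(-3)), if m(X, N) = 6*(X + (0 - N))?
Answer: -90999/1190 ≈ -76.470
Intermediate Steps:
m(X, N) = -6*N + 6*X (m(X, N) = 6*(X - N) = -6*N + 6*X)
L = 8961/1190 (L = 107/(-70) + 154*(1/17) = 107*(-1/70) + 154/17 = -107/70 + 154/17 = 8961/1190 ≈ 7.5303)
L + m(-5, 6 - 1*(-3)) = 8961/1190 + (-6*(6 - 1*(-3)) + 6*(-5)) = 8961/1190 + (-6*(6 + 3) - 30) = 8961/1190 + (-6*9 - 30) = 8961/1190 + (-54 - 30) = 8961/1190 - 84 = -90999/1190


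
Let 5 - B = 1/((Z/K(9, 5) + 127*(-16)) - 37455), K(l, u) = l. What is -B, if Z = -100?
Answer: -1777424/355483 ≈ -5.0000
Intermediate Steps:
B = 1777424/355483 (B = 5 - 1/((-100/9 + 127*(-16)) - 37455) = 5 - 1/((-100*⅑ - 2032) - 37455) = 5 - 1/((-100/9 - 2032) - 37455) = 5 - 1/(-18388/9 - 37455) = 5 - 1/(-355483/9) = 5 - 1*(-9/355483) = 5 + 9/355483 = 1777424/355483 ≈ 5.0000)
-B = -1*1777424/355483 = -1777424/355483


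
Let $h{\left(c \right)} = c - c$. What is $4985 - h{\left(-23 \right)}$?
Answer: $4985$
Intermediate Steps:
$h{\left(c \right)} = 0$
$4985 - h{\left(-23 \right)} = 4985 - 0 = 4985 + 0 = 4985$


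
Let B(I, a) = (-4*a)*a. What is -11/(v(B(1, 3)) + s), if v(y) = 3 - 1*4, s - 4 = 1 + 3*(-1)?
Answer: -11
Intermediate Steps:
B(I, a) = -4*a**2
s = 2 (s = 4 + (1 + 3*(-1)) = 4 + (1 - 3) = 4 - 2 = 2)
v(y) = -1 (v(y) = 3 - 4 = -1)
-11/(v(B(1, 3)) + s) = -11/(-1 + 2) = -11/1 = 1*(-11) = -11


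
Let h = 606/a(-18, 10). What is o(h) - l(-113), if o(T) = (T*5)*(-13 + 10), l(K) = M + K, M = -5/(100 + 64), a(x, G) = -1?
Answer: 1509297/164 ≈ 9203.0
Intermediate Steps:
M = -5/164 ≈ -0.030488
l(K) = -5/164 + K
h = -606 (h = 606/(-1) = 606*(-1) = -606)
o(T) = -15*T (o(T) = (5*T)*(-3) = -15*T)
o(h) - l(-113) = -15*(-606) - (-5/164 - 113) = 9090 - 1*(-18537/164) = 9090 + 18537/164 = 1509297/164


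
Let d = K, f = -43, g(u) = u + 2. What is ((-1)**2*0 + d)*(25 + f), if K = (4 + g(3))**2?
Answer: -1458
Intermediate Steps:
g(u) = 2 + u
K = 81 (K = (4 + (2 + 3))**2 = (4 + 5)**2 = 9**2 = 81)
d = 81
((-1)**2*0 + d)*(25 + f) = ((-1)**2*0 + 81)*(25 - 43) = (1*0 + 81)*(-18) = (0 + 81)*(-18) = 81*(-18) = -1458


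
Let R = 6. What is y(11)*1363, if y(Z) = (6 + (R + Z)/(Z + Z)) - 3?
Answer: 113129/22 ≈ 5142.2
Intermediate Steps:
y(Z) = 3 + (6 + Z)/(2*Z) (y(Z) = (6 + (6 + Z)/(Z + Z)) - 3 = (6 + (6 + Z)/((2*Z))) - 3 = (6 + (6 + Z)*(1/(2*Z))) - 3 = (6 + (6 + Z)/(2*Z)) - 3 = 3 + (6 + Z)/(2*Z))
y(11)*1363 = (7/2 + 3/11)*1363 = (83/22)*1363 = 113129/22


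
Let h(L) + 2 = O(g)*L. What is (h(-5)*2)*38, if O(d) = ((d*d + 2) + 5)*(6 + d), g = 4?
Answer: -87552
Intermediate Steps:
O(d) = (6 + d)*(7 + d²) (O(d) = ((d² + 2) + 5)*(6 + d) = ((2 + d²) + 5)*(6 + d) = (7 + d²)*(6 + d) = (6 + d)*(7 + d²))
h(L) = -2 + 230*L (h(L) = -2 + (42 + 4³ + 6*4² + 7*4)*L = -2 + (42 + 64 + 6*16 + 28)*L = -2 + (42 + 64 + 96 + 28)*L = -2 + 230*L)
(h(-5)*2)*38 = ((-2 + 230*(-5))*2)*38 = ((-2 - 1150)*2)*38 = -1152*2*38 = -2304*38 = -87552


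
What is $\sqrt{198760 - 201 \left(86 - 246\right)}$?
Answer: $2 \sqrt{57730} \approx 480.54$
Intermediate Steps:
$\sqrt{198760 - 201 \left(86 - 246\right)} = \sqrt{198760 - -32160} = \sqrt{198760 + 32160} = \sqrt{230920} = 2 \sqrt{57730}$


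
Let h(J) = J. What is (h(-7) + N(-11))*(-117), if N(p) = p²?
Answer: -13338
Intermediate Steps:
(h(-7) + N(-11))*(-117) = (-7 + (-11)²)*(-117) = (-7 + 121)*(-117) = 114*(-117) = -13338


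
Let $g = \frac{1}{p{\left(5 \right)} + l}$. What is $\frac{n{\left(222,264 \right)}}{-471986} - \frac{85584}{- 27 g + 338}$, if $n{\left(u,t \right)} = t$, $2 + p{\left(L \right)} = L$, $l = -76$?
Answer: $- \frac{1474400679108}{5829263093} \approx -252.93$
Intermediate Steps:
$p{\left(L \right)} = -2 + L$
$g = - \frac{1}{73}$ ($g = \frac{1}{\left(-2 + 5\right) - 76} = \frac{1}{3 - 76} = \frac{1}{-73} = - \frac{1}{73} \approx -0.013699$)
$\frac{n{\left(222,264 \right)}}{-471986} - \frac{85584}{- 27 g + 338} = \frac{264}{-471986} - \frac{85584}{\left(-27\right) \left(- \frac{1}{73}\right) + 338} = 264 \left(- \frac{1}{471986}\right) - \frac{85584}{\frac{27}{73} + 338} = - \frac{132}{235993} - \frac{85584}{\frac{24701}{73}} = - \frac{132}{235993} - \frac{6247632}{24701} = - \frac{1474400679108}{5829263093}$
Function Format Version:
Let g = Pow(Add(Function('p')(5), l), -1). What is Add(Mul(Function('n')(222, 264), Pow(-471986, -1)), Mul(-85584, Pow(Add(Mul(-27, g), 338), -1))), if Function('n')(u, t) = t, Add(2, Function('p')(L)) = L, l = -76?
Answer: Rational(-1474400679108, 5829263093) ≈ -252.93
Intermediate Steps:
Function('p')(L) = Add(-2, L)
g = Rational(-1, 73) (g = Pow(Add(Add(-2, 5), -76), -1) = Pow(Add(3, -76), -1) = Pow(-73, -1) = Rational(-1, 73) ≈ -0.013699)
Add(Mul(Function('n')(222, 264), Pow(-471986, -1)), Mul(-85584, Pow(Add(Mul(-27, g), 338), -1))) = Add(Mul(264, Pow(-471986, -1)), Mul(-85584, Pow(Add(Mul(-27, Rational(-1, 73)), 338), -1))) = Add(Mul(264, Rational(-1, 471986)), Mul(-85584, Pow(Add(Rational(27, 73), 338), -1))) = Add(Rational(-132, 235993), Mul(-85584, Pow(Rational(24701, 73), -1))) = Add(Rational(-132, 235993), Mul(-85584, Rational(73, 24701))) = Add(Rational(-132, 235993), Rational(-6247632, 24701)) = Rational(-1474400679108, 5829263093)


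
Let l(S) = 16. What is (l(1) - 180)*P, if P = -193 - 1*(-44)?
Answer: 24436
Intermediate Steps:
P = -149 (P = -193 + 44 = -149)
(l(1) - 180)*P = (16 - 180)*(-149) = -164*(-149) = 24436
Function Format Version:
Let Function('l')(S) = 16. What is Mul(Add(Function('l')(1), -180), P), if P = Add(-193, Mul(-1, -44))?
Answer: 24436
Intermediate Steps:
P = -149 (P = Add(-193, 44) = -149)
Mul(Add(Function('l')(1), -180), P) = Mul(Add(16, -180), -149) = Mul(-164, -149) = 24436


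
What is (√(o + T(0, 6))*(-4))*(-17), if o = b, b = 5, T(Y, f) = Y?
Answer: 68*√5 ≈ 152.05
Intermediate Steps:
o = 5
(√(o + T(0, 6))*(-4))*(-17) = (√(5 + 0)*(-4))*(-17) = (√5*(-4))*(-17) = -4*√5*(-17) = 68*√5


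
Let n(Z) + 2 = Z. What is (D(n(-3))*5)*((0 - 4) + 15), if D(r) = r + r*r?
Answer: 1100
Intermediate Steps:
n(Z) = -2 + Z
D(r) = r + r**2
(D(n(-3))*5)*((0 - 4) + 15) = (((-2 - 3)*(1 + (-2 - 3)))*5)*((0 - 4) + 15) = (-5*(1 - 5)*5)*(-4 + 15) = (-5*(-4)*5)*11 = (20*5)*11 = 100*11 = 1100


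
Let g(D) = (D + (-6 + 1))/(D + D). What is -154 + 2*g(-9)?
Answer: -1372/9 ≈ -152.44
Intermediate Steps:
g(D) = (-5 + D)/(2*D) (g(D) = (D - 5)/((2*D)) = (-5 + D)*(1/(2*D)) = (-5 + D)/(2*D))
-154 + 2*g(-9) = -154 + 2*((½)*(-5 - 9)/(-9)) = -154 + 2*((½)*(-⅑)*(-14)) = -154 + 2*(7/9) = -154 + 14/9 = -1372/9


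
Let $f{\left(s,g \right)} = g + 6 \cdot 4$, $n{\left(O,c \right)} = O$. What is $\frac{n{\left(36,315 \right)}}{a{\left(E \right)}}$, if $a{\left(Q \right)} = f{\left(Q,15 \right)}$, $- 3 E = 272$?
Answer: $\frac{12}{13} \approx 0.92308$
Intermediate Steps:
$f{\left(s,g \right)} = 24 + g$ ($f{\left(s,g \right)} = g + 24 = 24 + g$)
$E = - \frac{272}{3}$ ($E = \left(- \frac{1}{3}\right) 272 = - \frac{272}{3} \approx -90.667$)
$a{\left(Q \right)} = 39$ ($a{\left(Q \right)} = 24 + 15 = 39$)
$\frac{n{\left(36,315 \right)}}{a{\left(E \right)}} = \frac{36}{39} = 36 \cdot \frac{1}{39} = \frac{12}{13}$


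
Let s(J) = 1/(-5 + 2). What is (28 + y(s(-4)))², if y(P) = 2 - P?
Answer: 8281/9 ≈ 920.11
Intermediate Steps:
s(J) = -⅓ (s(J) = 1/(-3) = -⅓)
(28 + y(s(-4)))² = (28 + (2 - 1*(-⅓)))² = (28 + (2 + ⅓))² = (28 + 7/3)² = (91/3)² = 8281/9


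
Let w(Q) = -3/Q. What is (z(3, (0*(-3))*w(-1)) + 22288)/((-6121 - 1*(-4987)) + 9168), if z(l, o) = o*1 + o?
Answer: 11144/4017 ≈ 2.7742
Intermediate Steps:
z(l, o) = 2*o (z(l, o) = o + o = 2*o)
(z(3, (0*(-3))*w(-1)) + 22288)/((-6121 - 1*(-4987)) + 9168) = (2*((0*(-3))*(-3/(-1))) + 22288)/((-6121 - 1*(-4987)) + 9168) = (2*(0*(-3*(-1))) + 22288)/((-6121 + 4987) + 9168) = (2*(0*3) + 22288)/(-1134 + 9168) = (2*0 + 22288)/8034 = (0 + 22288)*(1/8034) = 22288*(1/8034) = 11144/4017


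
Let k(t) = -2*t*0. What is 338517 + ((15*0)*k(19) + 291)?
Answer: 338808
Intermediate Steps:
k(t) = 0
338517 + ((15*0)*k(19) + 291) = 338517 + ((15*0)*0 + 291) = 338517 + (0*0 + 291) = 338517 + (0 + 291) = 338517 + 291 = 338808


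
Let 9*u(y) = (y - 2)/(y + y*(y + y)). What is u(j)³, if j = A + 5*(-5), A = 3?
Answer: -64/2857243059 ≈ -2.2399e-8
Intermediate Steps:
j = -22 (j = 3 + 5*(-5) = 3 - 25 = -22)
u(y) = (-2 + y)/(9*(y + 2*y²)) (u(y) = ((y - 2)/(y + y*(y + y)))/9 = ((-2 + y)/(y + y*(2*y)))/9 = ((-2 + y)/(y + 2*y²))/9 = (-2 + y)/(9*(y + 2*y²)))
u(j)³ = ((⅑)*(-2 - 22)/(-22*(1 + 2*(-22))))³ = ((⅑)*(-1/22)*(-24)/(1 - 44))³ = ((⅑)*(-1/22)*(-24)/(-43))³ = ((⅑)*(-1/22)*(-1/43)*(-24))³ = (-4/1419)³ = -64/2857243059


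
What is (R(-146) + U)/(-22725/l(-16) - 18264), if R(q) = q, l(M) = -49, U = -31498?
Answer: 516852/290737 ≈ 1.7777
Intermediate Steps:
(R(-146) + U)/(-22725/l(-16) - 18264) = (-146 - 31498)/(-22725/(-49) - 18264) = -31644/(-22725*(-1/49) - 18264) = -31644/(22725/49 - 18264) = -31644/(-872211/49) = -31644*(-49/872211) = 516852/290737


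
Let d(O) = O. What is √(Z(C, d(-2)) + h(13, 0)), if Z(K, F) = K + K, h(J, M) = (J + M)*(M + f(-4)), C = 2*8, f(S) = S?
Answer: 2*I*√5 ≈ 4.4721*I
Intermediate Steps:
C = 16
h(J, M) = (-4 + M)*(J + M) (h(J, M) = (J + M)*(M - 4) = (J + M)*(-4 + M) = (-4 + M)*(J + M))
Z(K, F) = 2*K
√(Z(C, d(-2)) + h(13, 0)) = √(2*16 + (0² - 4*13 - 4*0 + 13*0)) = √(32 + (0 - 52 + 0 + 0)) = √(32 - 52) = √(-20) = 2*I*√5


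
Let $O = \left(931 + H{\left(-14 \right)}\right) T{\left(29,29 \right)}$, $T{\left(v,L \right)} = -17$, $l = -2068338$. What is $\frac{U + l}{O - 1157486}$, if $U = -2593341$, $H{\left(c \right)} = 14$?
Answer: $\frac{4661679}{1173551} \approx 3.9723$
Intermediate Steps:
$O = -16065$ ($O = \left(931 + 14\right) \left(-17\right) = 945 \left(-17\right) = -16065$)
$\frac{U + l}{O - 1157486} = \frac{-2593341 - 2068338}{-16065 - 1157486} = - \frac{4661679}{-1173551} = \left(-4661679\right) \left(- \frac{1}{1173551}\right) = \frac{4661679}{1173551}$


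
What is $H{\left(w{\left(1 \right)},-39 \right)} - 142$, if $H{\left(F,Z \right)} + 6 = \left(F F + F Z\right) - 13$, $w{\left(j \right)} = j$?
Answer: $-199$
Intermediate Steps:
$H{\left(F,Z \right)} = -19 + F^{2} + F Z$ ($H{\left(F,Z \right)} = -6 - \left(13 - F F - F Z\right) = -6 - \left(13 - F^{2} - F Z\right) = -6 + \left(-13 + F^{2} + F Z\right) = -19 + F^{2} + F Z$)
$H{\left(w{\left(1 \right)},-39 \right)} - 142 = \left(-19 + 1^{2} + 1 \left(-39\right)\right) - 142 = \left(-19 + 1 - 39\right) - 142 = -57 - 142 = -199$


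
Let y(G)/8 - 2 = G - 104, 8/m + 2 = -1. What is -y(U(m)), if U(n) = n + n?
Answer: 2576/3 ≈ 858.67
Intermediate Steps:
m = -8/3 (m = 8/(-2 - 1) = 8/(-3) = 8*(-1/3) = -8/3 ≈ -2.6667)
U(n) = 2*n
y(G) = -816 + 8*G (y(G) = 16 + 8*(G - 104) = 16 + 8*(-104 + G) = 16 + (-832 + 8*G) = -816 + 8*G)
-y(U(m)) = -(-816 + 8*(2*(-8/3))) = -(-816 + 8*(-16/3)) = -(-816 - 128/3) = -1*(-2576/3) = 2576/3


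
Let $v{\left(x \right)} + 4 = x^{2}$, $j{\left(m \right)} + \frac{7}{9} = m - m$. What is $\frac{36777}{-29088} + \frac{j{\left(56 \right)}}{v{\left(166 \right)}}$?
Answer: $- \frac{565459}{447228} \approx -1.2644$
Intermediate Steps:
$j{\left(m \right)} = - \frac{7}{9}$ ($j{\left(m \right)} = - \frac{7}{9} + \left(m - m\right) = - \frac{7}{9} + 0 = - \frac{7}{9}$)
$v{\left(x \right)} = -4 + x^{2}$
$\frac{36777}{-29088} + \frac{j{\left(56 \right)}}{v{\left(166 \right)}} = \frac{36777}{-29088} - \frac{7}{9 \left(-4 + 166^{2}\right)} = 36777 \left(- \frac{1}{29088}\right) - \frac{7}{9 \left(-4 + 27556\right)} = - \frac{12259}{9696} - \frac{7}{9 \cdot 27552} = - \frac{12259}{9696} - \frac{1}{35424} = - \frac{565459}{447228}$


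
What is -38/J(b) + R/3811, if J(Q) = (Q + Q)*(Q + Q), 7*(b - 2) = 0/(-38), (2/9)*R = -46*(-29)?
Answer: -24385/30488 ≈ -0.79982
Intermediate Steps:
R = 6003 (R = 9*(-46*(-29))/2 = (9/2)*1334 = 6003)
b = 2 (b = 2 + (0/(-38))/7 = 2 + (0*(-1/38))/7 = 2 + (1/7)*0 = 2 + 0 = 2)
J(Q) = 4*Q**2 (J(Q) = (2*Q)*(2*Q) = 4*Q**2)
-38/J(b) + R/3811 = -38/(4*2**2) + 6003/3811 = -38/(4*4) + 6003*(1/3811) = -38/16 + 6003/3811 = -38*1/16 + 6003/3811 = -19/8 + 6003/3811 = -24385/30488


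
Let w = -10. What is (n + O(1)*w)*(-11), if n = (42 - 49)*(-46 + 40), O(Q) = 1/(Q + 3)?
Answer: -869/2 ≈ -434.50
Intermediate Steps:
O(Q) = 1/(3 + Q)
n = 42 (n = -7*(-6) = 42)
(n + O(1)*w)*(-11) = (42 - 10/(3 + 1))*(-11) = (42 - 10/4)*(-11) = (42 + (¼)*(-10))*(-11) = (42 - 5/2)*(-11) = (79/2)*(-11) = -869/2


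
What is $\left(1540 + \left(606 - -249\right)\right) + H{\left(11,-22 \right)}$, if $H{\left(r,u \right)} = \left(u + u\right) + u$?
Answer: $2329$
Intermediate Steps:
$H{\left(r,u \right)} = 3 u$ ($H{\left(r,u \right)} = 2 u + u = 3 u$)
$\left(1540 + \left(606 - -249\right)\right) + H{\left(11,-22 \right)} = \left(1540 + \left(606 - -249\right)\right) + 3 \left(-22\right) = \left(1540 + \left(606 + 249\right)\right) - 66 = \left(1540 + 855\right) - 66 = 2395 - 66 = 2329$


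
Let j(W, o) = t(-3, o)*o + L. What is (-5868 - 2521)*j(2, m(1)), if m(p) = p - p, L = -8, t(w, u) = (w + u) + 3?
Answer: 67112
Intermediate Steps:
t(w, u) = 3 + u + w (t(w, u) = (u + w) + 3 = 3 + u + w)
m(p) = 0
j(W, o) = -8 + o² (j(W, o) = (3 + o - 3)*o - 8 = o*o - 8 = o² - 8 = -8 + o²)
(-5868 - 2521)*j(2, m(1)) = (-5868 - 2521)*(-8 + 0²) = -8389*(-8 + 0) = -8389*(-8) = 67112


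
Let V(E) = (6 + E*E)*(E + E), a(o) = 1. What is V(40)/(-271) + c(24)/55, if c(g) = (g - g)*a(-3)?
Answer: -128480/271 ≈ -474.10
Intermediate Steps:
V(E) = 2*E*(6 + E**2) (V(E) = (6 + E**2)*(2*E) = 2*E*(6 + E**2))
c(g) = 0 (c(g) = (g - g)*1 = 0*1 = 0)
V(40)/(-271) + c(24)/55 = (2*40*(6 + 40**2))/(-271) + 0/55 = (2*40*(6 + 1600))*(-1/271) + 0*(1/55) = (2*40*1606)*(-1/271) + 0 = 128480*(-1/271) + 0 = -128480/271 + 0 = -128480/271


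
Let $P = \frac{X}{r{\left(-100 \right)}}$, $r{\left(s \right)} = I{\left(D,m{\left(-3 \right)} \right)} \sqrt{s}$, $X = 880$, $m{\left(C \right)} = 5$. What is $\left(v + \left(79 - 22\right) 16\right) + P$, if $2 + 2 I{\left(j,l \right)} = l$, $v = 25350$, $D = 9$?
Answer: $26262 - \frac{176 i}{3} \approx 26262.0 - 58.667 i$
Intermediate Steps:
$I{\left(j,l \right)} = -1 + \frac{l}{2}$
$r{\left(s \right)} = \frac{3 \sqrt{s}}{2}$ ($r{\left(s \right)} = \left(-1 + \frac{1}{2} \cdot 5\right) \sqrt{s} = \left(-1 + \frac{5}{2}\right) \sqrt{s} = \frac{3 \sqrt{s}}{2}$)
$P = - \frac{176 i}{3}$ ($P = \frac{880}{\frac{3}{2} \sqrt{-100}} = \frac{880}{\frac{3}{2} \cdot 10 i} = \frac{880}{15 i} = 880 \left(- \frac{i}{15}\right) = - \frac{176 i}{3} \approx - 58.667 i$)
$\left(v + \left(79 - 22\right) 16\right) + P = \left(25350 + \left(79 - 22\right) 16\right) - \frac{176 i}{3} = \left(25350 + 57 \cdot 16\right) - \frac{176 i}{3} = \left(25350 + 912\right) - \frac{176 i}{3} = 26262 - \frac{176 i}{3}$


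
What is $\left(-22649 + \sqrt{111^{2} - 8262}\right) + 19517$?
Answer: $-3132 + 3 \sqrt{451} \approx -3068.3$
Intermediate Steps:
$\left(-22649 + \sqrt{111^{2} - 8262}\right) + 19517 = \left(-22649 + \sqrt{12321 - 8262}\right) + 19517 = \left(-22649 + \sqrt{4059}\right) + 19517 = \left(-22649 + 3 \sqrt{451}\right) + 19517 = -3132 + 3 \sqrt{451}$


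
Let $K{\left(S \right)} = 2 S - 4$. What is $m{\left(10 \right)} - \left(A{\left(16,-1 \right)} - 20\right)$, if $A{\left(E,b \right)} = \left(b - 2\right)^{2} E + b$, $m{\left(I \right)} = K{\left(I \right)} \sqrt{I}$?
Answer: $-123 + 16 \sqrt{10} \approx -72.404$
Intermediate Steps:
$K{\left(S \right)} = -4 + 2 S$
$m{\left(I \right)} = \sqrt{I} \left(-4 + 2 I\right)$ ($m{\left(I \right)} = \left(-4 + 2 I\right) \sqrt{I} = \sqrt{I} \left(-4 + 2 I\right)$)
$A{\left(E,b \right)} = b + E \left(-2 + b\right)^{2}$ ($A{\left(E,b \right)} = \left(-2 + b\right)^{2} E + b = E \left(-2 + b\right)^{2} + b = b + E \left(-2 + b\right)^{2}$)
$m{\left(10 \right)} - \left(A{\left(16,-1 \right)} - 20\right) = 2 \sqrt{10} \left(-2 + 10\right) - \left(\left(-1 + 16 \left(-2 - 1\right)^{2}\right) - 20\right) = 2 \sqrt{10} \cdot 8 - \left(\left(-1 + 16 \left(-3\right)^{2}\right) - 20\right) = 16 \sqrt{10} - \left(\left(-1 + 16 \cdot 9\right) - 20\right) = 16 \sqrt{10} - \left(\left(-1 + 144\right) - 20\right) = 16 \sqrt{10} - \left(143 - 20\right) = 16 \sqrt{10} - 123 = -123 + 16 \sqrt{10}$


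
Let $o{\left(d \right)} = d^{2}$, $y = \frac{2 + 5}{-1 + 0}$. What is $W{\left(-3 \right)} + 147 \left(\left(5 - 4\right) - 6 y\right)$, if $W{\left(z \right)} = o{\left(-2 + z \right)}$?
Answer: $6346$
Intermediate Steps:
$y = -7$ ($y = \frac{7}{-1} = 7 \left(-1\right) = -7$)
$W{\left(z \right)} = \left(-2 + z\right)^{2}$
$W{\left(-3 \right)} + 147 \left(\left(5 - 4\right) - 6 y\right) = \left(-2 - 3\right)^{2} + 147 \left(\left(5 - 4\right) - -42\right) = \left(-5\right)^{2} + 147 \left(\left(5 - 4\right) + 42\right) = 25 + 147 \left(1 + 42\right) = 25 + 147 \cdot 43 = 25 + 6321 = 6346$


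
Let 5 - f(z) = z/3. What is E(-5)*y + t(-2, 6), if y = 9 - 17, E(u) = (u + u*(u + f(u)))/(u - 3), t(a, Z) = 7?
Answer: -19/3 ≈ -6.3333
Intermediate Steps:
f(z) = 5 - z/3
E(u) = (u + u*(5 + 2*u/3))/(-3 + u) (E(u) = (u + u*(u + (5 - u/3)))/(u - 3) = (u + u*(5 + 2*u/3))/(-3 + u))
y = -8
E(-5)*y + t(-2, 6) = ((⅔)*(-5)*(9 - 5)/(-3 - 5))*(-8) + 7 = ((⅔)*(-5)*4/(-8))*(-8) + 7 = ((⅔)*(-5)*(-⅛)*4)*(-8) + 7 = (5/3)*(-8) + 7 = -40/3 + 7 = -19/3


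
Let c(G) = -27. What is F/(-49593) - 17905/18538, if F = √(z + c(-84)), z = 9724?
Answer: -17905/18538 - √9697/49593 ≈ -0.96784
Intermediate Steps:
F = √9697 (F = √(9724 - 27) = √9697 ≈ 98.473)
F/(-49593) - 17905/18538 = √9697/(-49593) - 17905/18538 = √9697*(-1/49593) - 17905*1/18538 = -√9697/49593 - 17905/18538 = -17905/18538 - √9697/49593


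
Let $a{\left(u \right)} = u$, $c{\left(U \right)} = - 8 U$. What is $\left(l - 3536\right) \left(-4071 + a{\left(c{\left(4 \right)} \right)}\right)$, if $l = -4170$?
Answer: $31617718$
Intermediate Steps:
$\left(l - 3536\right) \left(-4071 + a{\left(c{\left(4 \right)} \right)}\right) = \left(-4170 - 3536\right) \left(-4071 - 32\right) = - 7706 \left(-4071 - 32\right) = \left(-7706\right) \left(-4103\right) = 31617718$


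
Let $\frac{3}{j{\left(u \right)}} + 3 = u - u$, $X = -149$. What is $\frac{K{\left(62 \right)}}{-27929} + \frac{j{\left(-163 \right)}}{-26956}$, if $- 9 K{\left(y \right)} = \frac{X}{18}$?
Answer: $\frac{254027}{60981184044} \approx 4.1657 \cdot 10^{-6}$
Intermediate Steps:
$j{\left(u \right)} = -1$ ($j{\left(u \right)} = \frac{3}{-3 + \left(u - u\right)} = \frac{3}{-3 + 0} = \frac{3}{-3} = 3 \left(- \frac{1}{3}\right) = -1$)
$K{\left(y \right)} = \frac{149}{162}$ ($K{\left(y \right)} = - \frac{\left(-149\right) \frac{1}{18}}{9} = \left(- \frac{1}{9}\right) \left(- \frac{149}{18}\right) = \frac{149}{162}$)
$\frac{K{\left(62 \right)}}{-27929} + \frac{j{\left(-163 \right)}}{-26956} = \frac{149}{162 \left(-27929\right)} - \frac{1}{-26956} = \frac{149}{162} \left(- \frac{1}{27929}\right) - - \frac{1}{26956} = - \frac{149}{4524498} + \frac{1}{26956} = \frac{254027}{60981184044}$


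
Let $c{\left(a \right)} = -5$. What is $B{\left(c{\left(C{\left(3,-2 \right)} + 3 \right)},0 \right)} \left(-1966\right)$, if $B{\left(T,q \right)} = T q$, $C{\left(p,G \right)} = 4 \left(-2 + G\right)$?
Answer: $0$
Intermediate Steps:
$C{\left(p,G \right)} = -8 + 4 G$
$B{\left(c{\left(C{\left(3,-2 \right)} + 3 \right)},0 \right)} \left(-1966\right) = \left(-5\right) 0 \left(-1966\right) = 0 \left(-1966\right) = 0$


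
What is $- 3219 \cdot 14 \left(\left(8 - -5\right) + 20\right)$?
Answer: $-1487178$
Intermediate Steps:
$- 3219 \cdot 14 \left(\left(8 - -5\right) + 20\right) = - 3219 \cdot 14 \left(\left(8 + 5\right) + 20\right) = - 3219 \cdot 14 \left(13 + 20\right) = - 3219 \cdot 14 \cdot 33 = \left(-3219\right) 462 = -1487178$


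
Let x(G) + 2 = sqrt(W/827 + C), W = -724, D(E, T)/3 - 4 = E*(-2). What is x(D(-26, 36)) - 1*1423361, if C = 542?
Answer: -1423363 + sqrt(370090770)/827 ≈ -1.4233e+6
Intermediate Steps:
D(E, T) = 12 - 6*E (D(E, T) = 12 + 3*(E*(-2)) = 12 + 3*(-2*E) = 12 - 6*E)
x(G) = -2 + sqrt(370090770)/827 (x(G) = -2 + sqrt(-724/827 + 542) = -2 + sqrt(447510/827) = -2 + sqrt(370090770)/827)
x(D(-26, 36)) - 1*1423361 = (-2 + sqrt(370090770)/827) - 1*1423361 = (-2 + sqrt(370090770)/827) - 1423361 = -1423363 + sqrt(370090770)/827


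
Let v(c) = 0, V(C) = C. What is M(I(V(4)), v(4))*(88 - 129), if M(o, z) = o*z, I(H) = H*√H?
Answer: 0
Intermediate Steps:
I(H) = H^(3/2)
M(I(V(4)), v(4))*(88 - 129) = (4^(3/2)*0)*(88 - 129) = (8*0)*(-41) = 0*(-41) = 0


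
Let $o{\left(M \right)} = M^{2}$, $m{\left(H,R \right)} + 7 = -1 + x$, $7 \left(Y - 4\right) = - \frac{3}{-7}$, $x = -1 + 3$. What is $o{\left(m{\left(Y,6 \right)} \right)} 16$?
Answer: $576$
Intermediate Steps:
$x = 2$
$Y = \frac{199}{49}$ ($Y = 4 + \frac{\left(-3\right) \frac{1}{-7}}{7} = 4 + \frac{\left(-3\right) \left(- \frac{1}{7}\right)}{7} = 4 + \frac{1}{7} \cdot \frac{3}{7} = 4 + \frac{3}{49} = \frac{199}{49} \approx 4.0612$)
$m{\left(H,R \right)} = -6$ ($m{\left(H,R \right)} = -7 + \left(-1 + 2\right) = -7 + 1 = -6$)
$o{\left(m{\left(Y,6 \right)} \right)} 16 = \left(-6\right)^{2} \cdot 16 = 36 \cdot 16 = 576$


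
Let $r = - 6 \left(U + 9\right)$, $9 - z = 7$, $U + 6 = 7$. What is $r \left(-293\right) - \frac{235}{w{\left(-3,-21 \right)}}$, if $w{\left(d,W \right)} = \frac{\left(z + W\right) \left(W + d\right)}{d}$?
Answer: $\frac{2672395}{152} \approx 17582.0$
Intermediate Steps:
$U = 1$ ($U = -6 + 7 = 1$)
$z = 2$ ($z = 9 - 7 = 2$)
$w{\left(d,W \right)} = \frac{\left(2 + W\right) \left(W + d\right)}{d}$
$r = -60$ ($r = - 6 \left(1 + 9\right) = \left(-6\right) 10 = -60$)
$r \left(-293\right) - \frac{235}{w{\left(-3,-21 \right)}} = \left(-60\right) \left(-293\right) - \frac{235}{\frac{1}{-3} \left(\left(-21\right)^{2} + 2 \left(-21\right) - 3 \left(2 - 21\right)\right)} = 17580 - \frac{235}{\left(- \frac{1}{3}\right) \left(441 - 42 - -57\right)} = 17580 - \frac{235}{\left(- \frac{1}{3}\right) \left(441 - 42 + 57\right)} = 17580 - \frac{235}{\left(- \frac{1}{3}\right) 456} = 17580 - \frac{235}{-152} = 17580 - - \frac{235}{152} = 17580 + \frac{235}{152} = \frac{2672395}{152}$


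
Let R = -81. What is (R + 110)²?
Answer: 841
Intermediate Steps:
(R + 110)² = (-81 + 110)² = 29² = 841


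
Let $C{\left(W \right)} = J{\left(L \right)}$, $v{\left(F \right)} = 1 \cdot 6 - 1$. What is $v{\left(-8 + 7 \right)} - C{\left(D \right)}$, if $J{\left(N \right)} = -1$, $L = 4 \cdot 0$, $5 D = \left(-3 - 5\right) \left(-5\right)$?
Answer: $6$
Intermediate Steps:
$D = 8$ ($D = \frac{\left(-3 - 5\right) \left(-5\right)}{5} = \frac{\left(-8\right) \left(-5\right)}{5} = \frac{1}{5} \cdot 40 = 8$)
$L = 0$
$v{\left(F \right)} = 5$ ($v{\left(F \right)} = 6 - 1 = 5$)
$C{\left(W \right)} = -1$
$v{\left(-8 + 7 \right)} - C{\left(D \right)} = 5 - -1 = 5 + 1 = 6$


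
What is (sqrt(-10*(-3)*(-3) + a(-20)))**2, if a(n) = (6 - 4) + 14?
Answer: -74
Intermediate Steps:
a(n) = 16 (a(n) = 2 + 14 = 16)
(sqrt(-10*(-3)*(-3) + a(-20)))**2 = (sqrt(-10*(-3)*(-3) + 16))**2 = (sqrt(30*(-3) + 16))**2 = (sqrt(-90 + 16))**2 = (sqrt(-74))**2 = (I*sqrt(74))**2 = -74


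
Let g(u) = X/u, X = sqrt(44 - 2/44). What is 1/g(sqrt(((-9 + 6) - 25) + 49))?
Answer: sqrt(446754)/967 ≈ 0.69121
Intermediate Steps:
X = sqrt(21274)/22 (X = sqrt(44 - 2*1/44) = sqrt(44 - 1/22) = sqrt(967/22) = sqrt(21274)/22 ≈ 6.6298)
g(u) = sqrt(21274)/(22*u) (g(u) = (sqrt(21274)/22)/u = sqrt(21274)/(22*u))
1/g(sqrt(((-9 + 6) - 25) + 49)) = 1/(sqrt(21274)/(22*(sqrt(((-9 + 6) - 25) + 49)))) = 1/(sqrt(21274)/(22*(sqrt((-3 - 25) + 49)))) = 1/(sqrt(21274)/(22*(sqrt(-28 + 49)))) = 1/(sqrt(21274)/(22*(sqrt(21)))) = 1/(sqrt(21274)*(sqrt(21)/21)/22) = 1/(sqrt(446754)/462) = sqrt(446754)/967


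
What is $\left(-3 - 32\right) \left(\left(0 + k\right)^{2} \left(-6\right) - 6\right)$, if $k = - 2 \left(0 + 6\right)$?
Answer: $30450$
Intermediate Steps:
$k = -12$ ($k = \left(-2\right) 6 = -12$)
$\left(-3 - 32\right) \left(\left(0 + k\right)^{2} \left(-6\right) - 6\right) = \left(-3 - 32\right) \left(\left(0 - 12\right)^{2} \left(-6\right) - 6\right) = - 35 \left(\left(-12\right)^{2} \left(-6\right) - 6\right) = - 35 \left(144 \left(-6\right) - 6\right) = - 35 \left(-864 - 6\right) = \left(-35\right) \left(-870\right) = 30450$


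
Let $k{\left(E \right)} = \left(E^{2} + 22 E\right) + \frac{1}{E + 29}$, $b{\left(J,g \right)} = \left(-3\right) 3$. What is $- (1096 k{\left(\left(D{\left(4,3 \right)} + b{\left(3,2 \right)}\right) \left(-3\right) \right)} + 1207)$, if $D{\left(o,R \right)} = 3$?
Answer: $- \frac{37146465}{47} \approx -7.9035 \cdot 10^{5}$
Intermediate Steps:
$b{\left(J,g \right)} = -9$
$k{\left(E \right)} = E^{2} + \frac{1}{29 + E} + 22 E$ ($k{\left(E \right)} = \left(E^{2} + 22 E\right) + \frac{1}{29 + E} = E^{2} + \frac{1}{29 + E} + 22 E$)
$- (1096 k{\left(\left(D{\left(4,3 \right)} + b{\left(3,2 \right)}\right) \left(-3\right) \right)} + 1207) = - (1096 \frac{1 + \left(\left(3 - 9\right) \left(-3\right)\right)^{3} + 51 \left(\left(3 - 9\right) \left(-3\right)\right)^{2} + 638 \left(3 - 9\right) \left(-3\right)}{29 + \left(3 - 9\right) \left(-3\right)} + 1207) = - (1096 \frac{1 + \left(\left(-6\right) \left(-3\right)\right)^{3} + 51 \left(\left(-6\right) \left(-3\right)\right)^{2} + 638 \left(\left(-6\right) \left(-3\right)\right)}{29 - -18} + 1207) = - (1096 \frac{1 + 18^{3} + 51 \cdot 18^{2} + 638 \cdot 18}{29 + 18} + 1207) = - (1096 \frac{1 + 5832 + 51 \cdot 324 + 11484}{47} + 1207) = - (1096 \frac{1 + 5832 + 16524 + 11484}{47} + 1207) = - (1096 \cdot \frac{1}{47} \cdot 33841 + 1207) = - (1096 \cdot \frac{33841}{47} + 1207) = - (\frac{37089736}{47} + 1207) = \left(-1\right) \frac{37146465}{47} = - \frac{37146465}{47}$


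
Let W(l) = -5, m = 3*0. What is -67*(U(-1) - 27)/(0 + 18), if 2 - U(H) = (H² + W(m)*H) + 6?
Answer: 2479/18 ≈ 137.72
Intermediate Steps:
m = 0
U(H) = -4 - H² + 5*H (U(H) = 2 - ((H² - 5*H) + 6) = 2 - (6 + H² - 5*H) = 2 + (-6 - H² + 5*H) = -4 - H² + 5*H)
-67*(U(-1) - 27)/(0 + 18) = -67*((-4 - 1*(-1)² + 5*(-1)) - 27)/(0 + 18) = -67*((-4 - 1*1 - 5) - 27)/18 = -67*((-4 - 1 - 5) - 27)/18 = -67*(-10 - 27)/18 = -(-2479)/18 = -67*(-37/18) = 2479/18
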